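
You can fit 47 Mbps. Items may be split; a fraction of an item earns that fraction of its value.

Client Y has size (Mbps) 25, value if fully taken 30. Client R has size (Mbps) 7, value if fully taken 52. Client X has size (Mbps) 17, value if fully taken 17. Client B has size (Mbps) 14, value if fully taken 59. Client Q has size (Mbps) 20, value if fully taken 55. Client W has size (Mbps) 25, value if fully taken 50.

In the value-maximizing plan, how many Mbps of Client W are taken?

Best value per unit of size first: Client R 52/7≈7.43, Client B 59/14≈4.21, Client Q 55/20≈2.75, Client W 50/25≈2, Client Y 30/25≈1.2, Client X 17/17≈1.
Client R: take in full, 7 Mbps for value 52 ; 40 left.
Take all of Client B (14 Mbps, value 59) ; 26 Mbps left.
All 20 Mbps of Client Q fit (value 55) ; 6 remain.
6 Mbps left: a 6/25 share of Client W gives 50×6/25 = 12.

6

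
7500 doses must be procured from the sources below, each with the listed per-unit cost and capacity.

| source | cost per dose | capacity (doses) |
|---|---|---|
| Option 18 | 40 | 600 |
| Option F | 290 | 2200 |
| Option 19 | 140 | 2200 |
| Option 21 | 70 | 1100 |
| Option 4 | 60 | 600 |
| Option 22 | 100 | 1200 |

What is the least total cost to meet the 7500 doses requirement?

Use sources in increasing cost order.
Option 18 at 40: take all 600 doses → 6900 still needed.
Option 4 (60): use full 600 → 6300 doses to go.
Option 21 (70): use full 1100 → 5200 doses to go.
Option 22 at 100: take all 1200 doses → 4000 still needed.
Option 19 at 140: take all 2200 doses → 1800 still needed.
Option F (290): take the remaining 1800 → done.
Cost = 600×40 + 600×60 + 1100×70 + 1200×100 + 2200×140 + 1800×290 = 1087000.

1087000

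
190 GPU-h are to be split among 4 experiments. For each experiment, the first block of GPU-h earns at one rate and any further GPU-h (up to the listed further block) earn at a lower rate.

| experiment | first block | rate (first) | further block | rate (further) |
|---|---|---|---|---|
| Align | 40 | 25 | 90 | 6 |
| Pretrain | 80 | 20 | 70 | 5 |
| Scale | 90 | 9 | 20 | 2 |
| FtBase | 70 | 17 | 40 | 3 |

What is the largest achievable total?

Rank every tier by rate: Align/first 25 > Pretrain/first 20 > FtBase/first 17 > Scale/first 9 > Align/second 6 > Pretrain/second 5 > FtBase/second 3 > Scale/second 2.
Fill Align first block (40 at 25) → 150 left.
Fill Pretrain first block (80 at 20) → 70 left.
Fill FtBase first block (70 at 17) → 0 left.
Total = 25×40 + 20×80 + 17×70 = 3790.

3790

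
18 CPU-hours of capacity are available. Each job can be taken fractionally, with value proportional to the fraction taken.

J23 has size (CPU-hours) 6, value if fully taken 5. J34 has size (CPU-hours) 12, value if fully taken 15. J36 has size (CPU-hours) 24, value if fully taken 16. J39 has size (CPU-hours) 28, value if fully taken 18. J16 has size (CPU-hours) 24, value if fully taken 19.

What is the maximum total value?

Sort by value density: J34 15/12≈1.25, J23 5/6≈0.833, J16 19/24≈0.792, J36 16/24≈0.667, J39 18/28≈0.643.
J34: take in full, 12 CPU-hours for value 15 — 6 left.
J23: take in full, 6 CPU-hours for value 5 — 0 left.
Total value = 20.

20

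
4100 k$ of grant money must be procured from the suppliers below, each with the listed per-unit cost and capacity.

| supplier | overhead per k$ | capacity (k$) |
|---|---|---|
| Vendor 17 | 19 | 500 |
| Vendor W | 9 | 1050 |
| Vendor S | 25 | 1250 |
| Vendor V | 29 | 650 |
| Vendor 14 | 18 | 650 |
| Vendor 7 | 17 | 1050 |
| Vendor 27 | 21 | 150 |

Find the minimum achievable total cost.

69150

Use suppliers in increasing cost order.
Take 1050 from Vendor W at 9 ; need 3050 more.
Vendor 7 (17): use full 1050 ; 2000 k$ to go.
Vendor 14 at 18: take all 650 k$ ; 1350 still needed.
Vendor 17 at 19: take all 500 k$ ; 850 still needed.
Take 150 from Vendor 27 at 21 ; need 700 more.
Vendor S at 25: take 700 of its 1250 ; requirement met.
Vendor V: unused.
Cost = 1050×9 + 1050×17 + 650×18 + 500×19 + 150×21 + 700×25 = 69150.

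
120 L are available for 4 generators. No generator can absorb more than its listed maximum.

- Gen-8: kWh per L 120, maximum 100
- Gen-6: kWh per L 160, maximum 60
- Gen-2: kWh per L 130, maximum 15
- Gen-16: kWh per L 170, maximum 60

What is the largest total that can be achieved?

19800

Rank by kWh per L: Gen-16 170 > Gen-6 160 > Gen-2 130 > Gen-8 120.
Give Gen-16 60 to hit its cap of 60 → 60 left.
Gen-6: +60 to 60 (cap) → 0 left.
Total = 160×60 + 170×60 = 19800.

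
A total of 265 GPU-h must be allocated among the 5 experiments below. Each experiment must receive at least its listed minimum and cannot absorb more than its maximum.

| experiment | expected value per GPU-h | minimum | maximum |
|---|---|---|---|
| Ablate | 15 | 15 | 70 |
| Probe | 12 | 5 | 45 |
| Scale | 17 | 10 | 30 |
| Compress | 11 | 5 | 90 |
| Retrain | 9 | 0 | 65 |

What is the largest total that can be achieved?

Meeting every minimum uses 15+5+10+5+0 = 35 GPU-h, leaving 230.
Rank by expected value per GPU-h: Scale 17 > Ablate 15 > Probe 12 > Compress 11 > Retrain 9.
Scale: +20 to 30 (cap) → 210 left.
Ablate takes 55 more to reach its cap of 70 → 155 left.
Probe takes 40 more to reach its cap of 45 → 115 left.
Give Compress 85 more to hit its cap of 90 → 30 left.
Only 30 left; Retrain takes them to reach 30.
Total = 15×70 + 12×45 + 17×30 + 11×90 + 9×30 = 3360.

3360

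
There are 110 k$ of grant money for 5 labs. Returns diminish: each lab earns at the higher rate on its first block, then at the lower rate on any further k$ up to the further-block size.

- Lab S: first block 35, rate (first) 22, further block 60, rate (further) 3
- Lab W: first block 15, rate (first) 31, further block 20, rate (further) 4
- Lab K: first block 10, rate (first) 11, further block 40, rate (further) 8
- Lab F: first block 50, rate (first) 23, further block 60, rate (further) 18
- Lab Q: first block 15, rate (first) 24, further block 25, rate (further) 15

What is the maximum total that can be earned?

2635

Rank every tier by rate: Lab W/first 31 > Lab Q/first 24 > Lab F/first 23 > Lab S/first 22 > Lab F/second 18 > Lab Q/second 15 > Lab K/first 11 > Lab K/second 8 > Lab W/second 4 > Lab S/second 3.
Lab W/first (31): +15 → 95 left.
Lab Q first at 24: fill all 15 → 80 left.
Lab F first at 23: fill all 50 → 30 left.
Lab S/first: +30 of 35 at 22; pool empty.
Total = 31×15 + 24×15 + 23×50 + 22×30 = 2635.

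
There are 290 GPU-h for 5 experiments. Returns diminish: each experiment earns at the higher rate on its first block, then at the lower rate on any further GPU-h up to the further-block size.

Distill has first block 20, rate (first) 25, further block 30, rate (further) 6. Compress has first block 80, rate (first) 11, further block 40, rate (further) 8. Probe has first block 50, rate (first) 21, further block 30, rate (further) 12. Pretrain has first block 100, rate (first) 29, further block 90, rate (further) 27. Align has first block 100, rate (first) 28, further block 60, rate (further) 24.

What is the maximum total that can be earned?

8130

Rank every tier by rate: Pretrain/tier1 29 > Align/tier1 28 > Pretrain/tier2 27 > Distill/tier1 25 > Align/tier2 24 > Probe/tier1 21 > Probe/tier2 12 > Compress/tier1 11 > Compress/tier2 8 > Distill/tier2 6.
Fill Pretrain tier1 block (100 at 29) → 190 left.
Fill Align tier1 block (100 at 28) → 90 left.
Pretrain/tier2 (27): +90 → 0 left.
Total = 29×100 + 28×100 + 27×90 = 8130.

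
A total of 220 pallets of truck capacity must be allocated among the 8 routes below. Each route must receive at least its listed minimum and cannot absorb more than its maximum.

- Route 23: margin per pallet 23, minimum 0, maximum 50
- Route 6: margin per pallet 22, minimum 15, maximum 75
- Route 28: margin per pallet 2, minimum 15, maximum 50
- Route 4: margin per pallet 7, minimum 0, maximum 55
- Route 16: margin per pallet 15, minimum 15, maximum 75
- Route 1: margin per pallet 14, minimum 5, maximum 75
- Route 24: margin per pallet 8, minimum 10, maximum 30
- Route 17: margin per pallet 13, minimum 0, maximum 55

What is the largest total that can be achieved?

Meeting every minimum uses 0+15+15+0+15+5+10+0 = 60 pallets, leaving 160.
Order the routes by margin per pallet: Route 23 23 > Route 6 22 > Route 16 15 > Route 1 14 > Route 17 13 > Route 24 8 > Route 4 7 > Route 28 2.
Route 23 takes 50 more to reach its cap of 50 → 110 left.
Give Route 6 60 more to hit its cap of 75 → 50 left.
Only 50 left; Route 16 takes them to reach 65.
Total = 23×50 + 22×75 + 2×15 + 15×65 + 14×5 + 8×10 = 3955.

3955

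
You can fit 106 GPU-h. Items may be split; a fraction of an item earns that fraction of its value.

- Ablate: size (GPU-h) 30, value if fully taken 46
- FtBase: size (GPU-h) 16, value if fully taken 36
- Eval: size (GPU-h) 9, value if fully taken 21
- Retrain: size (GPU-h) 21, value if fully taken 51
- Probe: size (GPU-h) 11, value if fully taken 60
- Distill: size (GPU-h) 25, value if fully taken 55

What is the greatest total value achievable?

Sort by value density: Probe 60/11≈5.45, Retrain 51/21≈2.43, Eval 21/9≈2.33, FtBase 36/16≈2.25, Distill 55/25≈2.2, Ablate 46/30≈1.53.
Probe: take in full, 11 GPU-h for value 60 ; 95 left.
Retrain: take in full, 21 GPU-h for value 51 ; 74 left.
All 9 GPU-h of Eval fit (value 21) ; 65 remain.
All 16 GPU-h of FtBase fit (value 36) ; 49 remain.
All 25 GPU-h of Distill fit (value 55) ; 24 remain.
Fill the last 24 GPU-h with part of Ablate: 24/30 of it earns 36.8.
Total value = 259.8.

259.8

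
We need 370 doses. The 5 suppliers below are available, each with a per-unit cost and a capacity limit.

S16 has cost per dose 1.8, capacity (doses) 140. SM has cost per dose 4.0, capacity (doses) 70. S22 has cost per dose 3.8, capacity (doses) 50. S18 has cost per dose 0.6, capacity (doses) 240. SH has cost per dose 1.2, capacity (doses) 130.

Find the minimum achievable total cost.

Cheapest first:
S18 (0.6): use full 240 → 130 doses to go.
SH at 1.2: take all 130 doses → 0 still needed.
S16, S22, SM: unused.
Cost = 240×0.6 + 130×1.2 = 300.

300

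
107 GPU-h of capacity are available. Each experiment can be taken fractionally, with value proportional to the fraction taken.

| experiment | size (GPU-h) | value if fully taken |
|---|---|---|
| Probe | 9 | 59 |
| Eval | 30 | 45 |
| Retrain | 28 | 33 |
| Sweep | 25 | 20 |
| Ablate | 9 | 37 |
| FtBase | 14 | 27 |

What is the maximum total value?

Best value per unit of size first: Probe 59/9≈6.56, Ablate 37/9≈4.11, FtBase 27/14≈1.93, Eval 45/30≈1.5, Retrain 33/28≈1.18, Sweep 20/25≈0.8.
All 9 GPU-h of Probe fit (value 59) — 98 remain.
Take all of Ablate (9 GPU-h, value 37) — 89 GPU-h left.
FtBase: take in full, 14 GPU-h for value 27 — 75 left.
Eval: take in full, 30 GPU-h for value 45 — 45 left.
Retrain: take in full, 28 GPU-h for value 33 — 17 left.
Only 17 GPU-h remain; take 17/25 of Sweep for value 20×17/25 = 13.6.
Total value = 214.6.

214.6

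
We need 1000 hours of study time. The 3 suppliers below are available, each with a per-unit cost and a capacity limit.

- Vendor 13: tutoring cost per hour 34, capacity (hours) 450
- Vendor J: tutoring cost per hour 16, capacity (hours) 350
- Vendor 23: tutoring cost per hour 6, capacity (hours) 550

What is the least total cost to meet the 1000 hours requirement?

12300

Use suppliers in increasing cost order.
Vendor 23 (6): use full 550 → 450 hours to go.
Vendor J at 16: take all 350 hours → 100 still needed.
Vendor 13 at 34: take 100 of its 450 → requirement met.
Cost = 550×6 + 350×16 + 100×34 = 12300.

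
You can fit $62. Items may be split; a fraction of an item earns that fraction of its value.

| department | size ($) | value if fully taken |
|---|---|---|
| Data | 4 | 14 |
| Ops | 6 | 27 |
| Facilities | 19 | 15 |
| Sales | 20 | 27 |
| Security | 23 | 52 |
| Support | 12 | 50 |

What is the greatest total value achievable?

Rank by value-to-size ratio: Ops 27/6≈4.5, Support 50/12≈4.17, Data 14/4≈3.5, Security 52/23≈2.26, Sales 27/20≈1.35, Facilities 15/19≈0.789.
Ops: take in full, 6 $ for value 27 ; 56 left.
Support: take in full, 12 $ for value 50 ; 44 left.
Data: take in full, 4 $ for value 14 ; 40 left.
All 23 $ of Security fit (value 52) ; 17 remain.
17 $ left: a 17/20 share of Sales gives 27×17/20 = 22.95.
Total value = 165.95.

165.95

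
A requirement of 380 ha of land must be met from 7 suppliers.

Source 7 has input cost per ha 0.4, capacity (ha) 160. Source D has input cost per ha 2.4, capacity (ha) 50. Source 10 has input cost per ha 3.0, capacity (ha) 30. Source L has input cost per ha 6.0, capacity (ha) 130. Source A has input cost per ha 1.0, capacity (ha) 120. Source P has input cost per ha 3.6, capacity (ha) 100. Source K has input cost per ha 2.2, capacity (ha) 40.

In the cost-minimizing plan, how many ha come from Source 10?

Use suppliers in increasing cost order.
Source 7 (0.4): use full 160 — 220 ha to go.
Source A (1.0): use full 120 — 100 ha to go.
Take 40 from Source K at 2.2 — need 60 more.
Source D (2.4): use full 50 — 10 ha to go.
Source 10 (3.0): take the remaining 10 — done.
Source P, Source L: unused.

10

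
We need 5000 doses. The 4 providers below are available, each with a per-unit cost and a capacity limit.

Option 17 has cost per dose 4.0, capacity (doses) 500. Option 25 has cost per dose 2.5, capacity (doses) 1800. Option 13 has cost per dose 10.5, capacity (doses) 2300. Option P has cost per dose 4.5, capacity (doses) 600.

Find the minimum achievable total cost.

31250

Use providers in increasing cost order.
Option 25 at 2.5: take all 1800 doses — 3200 still needed.
Option 17 (4.0): use full 500 — 2700 doses to go.
Option P at 4.5: take all 600 doses — 2100 still needed.
Take 2100 from Option 13 at 10.5 to finish.
Cost = 1800×2.5 + 500×4.0 + 600×4.5 + 2100×10.5 = 31250.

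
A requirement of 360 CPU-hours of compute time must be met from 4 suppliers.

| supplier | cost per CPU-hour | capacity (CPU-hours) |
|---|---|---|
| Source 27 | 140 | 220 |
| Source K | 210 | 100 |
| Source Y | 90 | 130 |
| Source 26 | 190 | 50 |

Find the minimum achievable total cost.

Cheapest first:
Take 130 from Source Y at 90 → need 230 more.
Source 27 (140): use full 220 → 10 CPU-hours to go.
Source 26 (190): take the remaining 10 → done.
Source K: unused.
Cost = 130×90 + 220×140 + 10×190 = 44400.

44400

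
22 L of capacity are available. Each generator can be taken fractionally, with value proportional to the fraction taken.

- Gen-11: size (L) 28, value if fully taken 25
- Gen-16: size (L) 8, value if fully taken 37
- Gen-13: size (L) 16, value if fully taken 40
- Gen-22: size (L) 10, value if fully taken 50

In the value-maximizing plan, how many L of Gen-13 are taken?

4

Best value per unit of size first: Gen-22 50/10≈5, Gen-16 37/8≈4.62, Gen-13 40/16≈2.5, Gen-11 25/28≈0.893.
All 10 L of Gen-22 fit (value 50) — 12 remain.
All 8 L of Gen-16 fit (value 37) — 4 remain.
Only 4 L remain; take 4/16 of Gen-13 for value 40×4/16 = 10.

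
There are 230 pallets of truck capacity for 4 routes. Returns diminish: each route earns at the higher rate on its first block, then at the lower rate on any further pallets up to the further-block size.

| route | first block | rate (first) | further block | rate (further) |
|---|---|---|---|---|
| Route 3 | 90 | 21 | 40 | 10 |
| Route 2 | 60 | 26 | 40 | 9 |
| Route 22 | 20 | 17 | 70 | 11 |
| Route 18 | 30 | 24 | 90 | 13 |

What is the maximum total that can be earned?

4900

Order all 8 blocks by rate: Route 2/tier1 26 > Route 18/tier1 24 > Route 3/tier1 21 > Route 22/tier1 17 > Route 18/tier2 13 > Route 22/tier2 11 > Route 3/tier2 10 > Route 2/tier2 9.
Route 2 tier1 at 26: fill all 60 → 170 left.
Route 18 tier1 at 24: fill all 30 → 140 left.
Route 3 tier1 at 21: fill all 90 → 50 left.
Route 22/tier1 (17): +20 → 30 left.
Route 18 tier2 at 13: only 30 left, fill 30.
Total = 26×60 + 24×30 + 21×90 + 17×20 + 13×30 = 4900.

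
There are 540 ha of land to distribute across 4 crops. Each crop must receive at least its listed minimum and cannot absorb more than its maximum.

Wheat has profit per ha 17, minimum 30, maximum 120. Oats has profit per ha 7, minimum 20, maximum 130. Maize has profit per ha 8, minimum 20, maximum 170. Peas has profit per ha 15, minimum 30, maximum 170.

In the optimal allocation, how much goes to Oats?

Meeting every minimum uses 30+20+20+30 = 100 ha, leaving 440.
Rank by profit per ha: Wheat 17 > Peas 15 > Maize 8 > Oats 7.
Wheat: +90 to 120 (cap) — 350 left.
Give Peas 140 more to hit its cap of 170 — 210 left.
Maize: +150 to 170 (cap) — 60 left.
Oats has room for 110 more but only 60 remain, so it gets 80.

80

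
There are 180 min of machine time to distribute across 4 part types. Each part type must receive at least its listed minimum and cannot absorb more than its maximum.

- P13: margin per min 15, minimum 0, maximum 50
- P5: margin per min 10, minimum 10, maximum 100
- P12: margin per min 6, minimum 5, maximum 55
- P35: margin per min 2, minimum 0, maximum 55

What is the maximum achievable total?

1930

Meeting every minimum uses 0+10+5+0 = 15 min, leaving 165.
Highest margin per min first: P13 15 > P5 10 > P12 6 > P35 2.
Give P13 50 more to hit its cap of 50 — 115 left.
P5 takes 90 more to reach its cap of 100 — 25 left.
P12: +25 (room for 50) → 30. Pool exhausted.
Total = 15×50 + 10×100 + 6×30 = 1930.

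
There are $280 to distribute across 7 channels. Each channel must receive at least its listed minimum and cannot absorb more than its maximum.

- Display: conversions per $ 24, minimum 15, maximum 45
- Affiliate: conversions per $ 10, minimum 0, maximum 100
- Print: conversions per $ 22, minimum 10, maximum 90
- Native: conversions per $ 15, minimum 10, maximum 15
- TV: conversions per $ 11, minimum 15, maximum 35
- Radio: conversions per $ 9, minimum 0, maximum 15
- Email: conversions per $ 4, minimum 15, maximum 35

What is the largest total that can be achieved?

Meeting every minimum uses 15+0+10+10+15+0+15 = 65 $, leaving 215.
Highest conversions per $ first: Display 24 > Print 22 > Native 15 > TV 11 > Affiliate 10 > Radio 9 > Email 4.
Display takes 30 more to reach its cap of 45 → 185 left.
Print: +80 to 90 (cap) → 105 left.
Native: +5 to 15 (cap) → 100 left.
TV: +20 to 35 (cap) → 80 left.
Affiliate: +80 (room for 100) → 80. Pool exhausted.
Total = 24×45 + 10×80 + 22×90 + 15×15 + 11×35 + 4×15 = 4530.

4530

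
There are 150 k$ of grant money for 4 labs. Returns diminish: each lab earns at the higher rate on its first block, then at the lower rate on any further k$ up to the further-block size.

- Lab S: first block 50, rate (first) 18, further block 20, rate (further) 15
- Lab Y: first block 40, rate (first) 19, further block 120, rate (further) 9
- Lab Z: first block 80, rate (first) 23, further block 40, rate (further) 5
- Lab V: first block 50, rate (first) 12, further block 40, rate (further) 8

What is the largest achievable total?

Treat each block as its own option and order by rate: Lab Z/first 23 > Lab Y/first 19 > Lab S/first 18 > Lab S/second 15 > Lab V/first 12 > Lab Y/second 9 > Lab V/second 8 > Lab Z/second 5.
Lab Z/first (23): +80 → 70 left.
Lab Y first at 19: fill all 40 → 30 left.
30 remain; put them into Lab S first at 18.
Total = 23×80 + 19×40 + 18×30 = 3140.

3140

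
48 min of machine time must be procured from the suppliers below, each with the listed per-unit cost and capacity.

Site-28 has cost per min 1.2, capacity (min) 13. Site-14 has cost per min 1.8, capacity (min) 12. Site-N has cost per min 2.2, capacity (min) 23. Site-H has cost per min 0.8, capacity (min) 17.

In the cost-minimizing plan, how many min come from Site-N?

6

Use suppliers in increasing cost order.
Take 17 from Site-H at 0.8 → need 31 more.
Site-28 (1.2): use full 13 → 18 min to go.
Site-14 at 1.8: take all 12 min → 6 still needed.
Site-N (2.2): take the remaining 6 → done.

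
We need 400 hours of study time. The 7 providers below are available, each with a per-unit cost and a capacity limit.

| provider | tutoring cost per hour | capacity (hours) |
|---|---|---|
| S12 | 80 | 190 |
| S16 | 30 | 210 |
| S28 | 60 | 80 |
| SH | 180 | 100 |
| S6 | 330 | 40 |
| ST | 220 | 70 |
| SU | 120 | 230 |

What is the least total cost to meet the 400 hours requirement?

Cheapest first:
S16 (30): use full 210 — 190 hours to go.
Take 80 from S28 at 60 — need 110 more.
S12 (80): take the remaining 110 — done.
SU, SH, ST, S6: unused.
Cost = 210×30 + 80×60 + 110×80 = 19900.

19900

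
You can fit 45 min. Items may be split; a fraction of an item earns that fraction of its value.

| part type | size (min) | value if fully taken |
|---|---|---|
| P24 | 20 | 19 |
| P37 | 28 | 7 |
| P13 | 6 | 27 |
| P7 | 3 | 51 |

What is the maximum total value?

Sort by value density: P7 51/3≈17, P13 27/6≈4.5, P24 19/20≈0.95, P37 7/28≈0.25.
P7: take in full, 3 min for value 51 ; 42 left.
P13: take in full, 6 min for value 27 ; 36 left.
P24: take in full, 20 min for value 19 ; 16 left.
Fill the last 16 min with part of P37: 16/28 of it earns 4.
Total value = 101.

101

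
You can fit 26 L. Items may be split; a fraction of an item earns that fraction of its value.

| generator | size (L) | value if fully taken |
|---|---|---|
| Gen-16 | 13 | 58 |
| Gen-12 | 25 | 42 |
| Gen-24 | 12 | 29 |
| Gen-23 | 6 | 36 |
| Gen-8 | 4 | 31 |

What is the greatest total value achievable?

Best value per unit of size first: Gen-8 31/4≈7.75, Gen-23 36/6≈6, Gen-16 58/13≈4.46, Gen-24 29/12≈2.42, Gen-12 42/25≈1.68.
Take all of Gen-8 (4 L, value 31) — 22 L left.
Take all of Gen-23 (6 L, value 36) — 16 L left.
Take all of Gen-16 (13 L, value 58) — 3 L left.
3 L left: a 3/12 share of Gen-24 gives 29×3/12 = 7.25.
Total value = 132.25.

132.25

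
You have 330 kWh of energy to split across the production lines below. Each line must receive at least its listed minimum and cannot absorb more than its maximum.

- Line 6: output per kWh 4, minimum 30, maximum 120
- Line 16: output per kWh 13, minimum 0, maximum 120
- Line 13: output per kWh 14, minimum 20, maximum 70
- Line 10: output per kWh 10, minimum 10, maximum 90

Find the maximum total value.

3640

Meeting every minimum uses 30+0+20+10 = 60 kWh, leaving 270.
Highest output per kWh first: Line 13 14 > Line 16 13 > Line 10 10 > Line 6 4.
Line 13 takes 50 more to reach its cap of 70 — 220 left.
Line 16 takes 120 more to reach its cap of 120 — 100 left.
Line 10: +80 to 90 (cap) — 20 left.
Line 6 has room for 90 more but only 20 remain, so it gets 50.
Total = 4×50 + 13×120 + 14×70 + 10×90 = 3640.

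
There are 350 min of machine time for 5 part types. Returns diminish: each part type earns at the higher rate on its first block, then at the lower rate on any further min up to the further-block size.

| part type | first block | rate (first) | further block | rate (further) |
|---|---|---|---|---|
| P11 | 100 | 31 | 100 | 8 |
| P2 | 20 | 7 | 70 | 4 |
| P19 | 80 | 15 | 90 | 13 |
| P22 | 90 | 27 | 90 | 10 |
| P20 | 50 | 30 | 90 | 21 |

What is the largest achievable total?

9220

Rank every tier by rate: P11/T1 31 > P20/T1 30 > P22/T1 27 > P20/T2 21 > P19/T1 15 > P19/T2 13 > P22/T2 10 > P11/T2 8 > P2/T1 7 > P2/T2 4.
P11/T1 (31): +100 — 250 left.
Fill P20 T1 block (50 at 30) — 200 left.
P22 T1 at 27: fill all 90 — 110 left.
P20/T2 (21): +90 — 20 left.
20 remain; put them into P19 T1 at 15.
Total = 31×100 + 30×50 + 27×90 + 21×90 + 15×20 = 9220.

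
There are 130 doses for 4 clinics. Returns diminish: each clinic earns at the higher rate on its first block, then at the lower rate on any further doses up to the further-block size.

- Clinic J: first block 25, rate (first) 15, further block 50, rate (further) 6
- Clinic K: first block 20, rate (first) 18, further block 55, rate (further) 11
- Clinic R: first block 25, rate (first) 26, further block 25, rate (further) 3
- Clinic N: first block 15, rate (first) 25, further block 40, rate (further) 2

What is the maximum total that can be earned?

2255

Rank every tier by rate: Clinic R/first 26 > Clinic N/first 25 > Clinic K/first 18 > Clinic J/first 15 > Clinic K/second 11 > Clinic J/second 6 > Clinic R/second 3 > Clinic N/second 2.
Fill Clinic R first block (25 at 26) — 105 left.
Fill Clinic N first block (15 at 25) — 90 left.
Fill Clinic K first block (20 at 18) — 70 left.
Clinic J/first (15): +25 — 45 left.
Clinic K/second: +45 of 55 at 11; pool empty.
Total = 26×25 + 25×15 + 18×20 + 15×25 + 11×45 = 2255.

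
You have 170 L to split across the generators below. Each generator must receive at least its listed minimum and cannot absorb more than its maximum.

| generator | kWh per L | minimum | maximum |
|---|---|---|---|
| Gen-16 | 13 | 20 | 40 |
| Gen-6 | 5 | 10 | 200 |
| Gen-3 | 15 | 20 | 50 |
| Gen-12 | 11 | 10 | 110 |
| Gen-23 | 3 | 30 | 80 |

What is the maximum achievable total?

1850

Meeting every minimum uses 20+10+20+10+30 = 90 L, leaving 80.
Order the generators by kWh per L: Gen-3 15 > Gen-16 13 > Gen-12 11 > Gen-6 5 > Gen-23 3.
Gen-3 takes 30 more to reach its cap of 50 ; 50 left.
Gen-16: +20 to 40 (cap) ; 30 left.
Gen-12: +30 (room for 100) → 40. Pool exhausted.
Total = 13×40 + 5×10 + 15×50 + 11×40 + 3×30 = 1850.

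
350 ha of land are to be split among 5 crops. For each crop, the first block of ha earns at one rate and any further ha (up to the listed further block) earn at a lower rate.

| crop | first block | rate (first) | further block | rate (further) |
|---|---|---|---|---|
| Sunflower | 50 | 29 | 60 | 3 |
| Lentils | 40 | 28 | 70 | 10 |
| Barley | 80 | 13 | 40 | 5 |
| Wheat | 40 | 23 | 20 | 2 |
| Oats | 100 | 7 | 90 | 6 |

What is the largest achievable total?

5720

Order all 10 blocks by rate: Sunflower/first 29 > Lentils/first 28 > Wheat/first 23 > Barley/first 13 > Lentils/second 10 > Oats/first 7 > Oats/second 6 > Barley/second 5 > Sunflower/second 3 > Wheat/second 2.
Fill Sunflower first block (50 at 29) → 300 left.
Fill Lentils first block (40 at 28) → 260 left.
Wheat/first (23): +40 → 220 left.
Fill Barley first block (80 at 13) → 140 left.
Lentils/second (10): +70 → 70 left.
70 remain; put them into Oats first at 7.
Total = 29×50 + 28×40 + 23×40 + 13×80 + 10×70 + 7×70 = 5720.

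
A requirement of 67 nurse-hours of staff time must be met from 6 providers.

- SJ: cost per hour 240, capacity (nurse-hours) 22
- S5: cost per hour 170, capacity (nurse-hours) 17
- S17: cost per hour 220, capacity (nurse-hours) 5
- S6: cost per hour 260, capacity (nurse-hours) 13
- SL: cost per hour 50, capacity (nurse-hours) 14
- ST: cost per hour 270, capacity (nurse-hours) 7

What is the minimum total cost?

12310

Cheapest first:
Take 14 from SL at 50 → need 53 more.
S5 at 170: take all 17 nurse-hours → 36 still needed.
S17 (220): use full 5 → 31 nurse-hours to go.
SJ (240): use full 22 → 9 nurse-hours to go.
Take 9 from S6 at 260 to finish.
ST: unused.
Cost = 14×50 + 17×170 + 5×220 + 22×240 + 9×260 = 12310.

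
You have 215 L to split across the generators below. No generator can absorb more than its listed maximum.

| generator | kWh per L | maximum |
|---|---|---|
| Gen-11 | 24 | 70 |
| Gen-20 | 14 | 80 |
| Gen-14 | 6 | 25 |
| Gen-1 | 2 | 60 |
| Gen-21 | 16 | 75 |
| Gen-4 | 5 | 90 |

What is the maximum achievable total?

3860

Rank by kWh per L: Gen-11 24 > Gen-21 16 > Gen-20 14 > Gen-14 6 > Gen-4 5 > Gen-1 2.
Give Gen-11 70 to hit its cap of 70 — 145 left.
Give Gen-21 75 to hit its cap of 75 — 70 left.
Gen-20 has room for 80 but only 70 remain, so it gets 70.
Total = 24×70 + 14×70 + 16×75 = 3860.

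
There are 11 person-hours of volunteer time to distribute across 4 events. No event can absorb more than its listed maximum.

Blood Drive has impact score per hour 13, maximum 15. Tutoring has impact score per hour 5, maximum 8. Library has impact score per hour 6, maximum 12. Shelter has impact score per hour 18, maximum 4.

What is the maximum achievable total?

163

Rank by impact score per hour: Shelter 18 > Blood Drive 13 > Library 6 > Tutoring 5.
Shelter: +4 to 4 (cap) — 7 left.
Only 7 left; Blood Drive takes them to reach 7.
Total = 13×7 + 18×4 = 163.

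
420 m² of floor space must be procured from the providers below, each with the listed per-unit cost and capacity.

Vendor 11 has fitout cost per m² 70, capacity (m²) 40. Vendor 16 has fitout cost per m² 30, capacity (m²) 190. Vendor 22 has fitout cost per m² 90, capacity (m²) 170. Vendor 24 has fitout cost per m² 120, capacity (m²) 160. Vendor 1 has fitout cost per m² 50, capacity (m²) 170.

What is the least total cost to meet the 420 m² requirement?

18800

Cheapest first:
Take 190 from Vendor 16 at 30 → need 230 more.
Vendor 1 at 50: take all 170 m² → 60 still needed.
Take 40 from Vendor 11 at 70 → need 20 more.
Vendor 22 at 90: take 20 of its 170 → requirement met.
Vendor 24: unused.
Cost = 190×30 + 170×50 + 40×70 + 20×90 = 18800.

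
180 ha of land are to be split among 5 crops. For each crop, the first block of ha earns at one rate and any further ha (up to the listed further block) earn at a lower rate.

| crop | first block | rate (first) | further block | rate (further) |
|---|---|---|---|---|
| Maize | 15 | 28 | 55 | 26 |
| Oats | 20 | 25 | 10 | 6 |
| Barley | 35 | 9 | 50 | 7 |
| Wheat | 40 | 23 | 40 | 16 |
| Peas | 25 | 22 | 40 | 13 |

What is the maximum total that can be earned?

4220

Order all 10 blocks by rate: Maize/first 28 > Maize/second 26 > Oats/first 25 > Wheat/first 23 > Peas/first 22 > Wheat/second 16 > Peas/second 13 > Barley/first 9 > Barley/second 7 > Oats/second 6.
Maize first at 28: fill all 15 → 165 left.
Maize second at 26: fill all 55 → 110 left.
Fill Oats first block (20 at 25) → 90 left.
Fill Wheat first block (40 at 23) → 50 left.
Peas/first (22): +25 → 25 left.
Wheat second at 16: only 25 left, fill 25.
Total = 28×15 + 26×55 + 25×20 + 23×40 + 22×25 + 16×25 = 4220.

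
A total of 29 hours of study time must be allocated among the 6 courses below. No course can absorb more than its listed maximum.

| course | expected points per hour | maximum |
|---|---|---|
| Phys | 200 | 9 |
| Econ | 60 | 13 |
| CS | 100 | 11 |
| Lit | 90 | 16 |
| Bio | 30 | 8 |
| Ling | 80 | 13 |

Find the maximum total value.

Order the courses by expected points per hour: Phys 200 > CS 100 > Lit 90 > Ling 80 > Econ 60 > Bio 30.
Phys takes 9 to reach its cap of 9 → 20 left.
CS: +11 to 11 (cap) → 9 left.
Lit: +9 (room for 16) → 9. Pool exhausted.
Total = 200×9 + 100×11 + 90×9 = 3710.

3710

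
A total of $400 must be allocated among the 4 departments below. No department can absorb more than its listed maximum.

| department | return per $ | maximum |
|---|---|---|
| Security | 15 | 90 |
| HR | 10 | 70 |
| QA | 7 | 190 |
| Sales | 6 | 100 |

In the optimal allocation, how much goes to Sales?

Order the departments by return per $: Security 15 > HR 10 > QA 7 > Sales 6.
Security takes 90 to reach its cap of 90 — 310 left.
HR: +70 to 70 (cap) — 240 left.
Give QA 190 to hit its cap of 190 — 50 left.
Sales has room for 100 but only 50 remain, so it gets 50.

50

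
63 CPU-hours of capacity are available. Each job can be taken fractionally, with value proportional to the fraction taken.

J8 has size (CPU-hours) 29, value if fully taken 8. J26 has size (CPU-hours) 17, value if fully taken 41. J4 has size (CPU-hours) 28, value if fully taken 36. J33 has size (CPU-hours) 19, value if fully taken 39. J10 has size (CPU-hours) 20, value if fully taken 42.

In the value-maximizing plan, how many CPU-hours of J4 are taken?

7

Rank by value-to-size ratio: J26 41/17≈2.41, J10 42/20≈2.1, J33 39/19≈2.05, J4 36/28≈1.29, J8 8/29≈0.276.
All 17 CPU-hours of J26 fit (value 41) → 46 remain.
J10: take in full, 20 CPU-hours for value 42 → 26 left.
Take all of J33 (19 CPU-hours, value 39) → 7 CPU-hours left.
Only 7 CPU-hours remain; take 7/28 of J4 for value 36×7/28 = 9.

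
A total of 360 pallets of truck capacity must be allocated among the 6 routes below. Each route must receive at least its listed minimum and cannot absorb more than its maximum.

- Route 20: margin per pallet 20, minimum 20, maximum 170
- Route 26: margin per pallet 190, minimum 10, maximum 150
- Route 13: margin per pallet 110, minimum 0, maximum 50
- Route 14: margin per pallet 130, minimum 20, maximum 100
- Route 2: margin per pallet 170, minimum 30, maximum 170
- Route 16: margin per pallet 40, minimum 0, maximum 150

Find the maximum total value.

60400

Meeting every minimum uses 20+10+0+20+30+0 = 80 pallets, leaving 280.
Rank by margin per pallet: Route 26 190 > Route 2 170 > Route 14 130 > Route 13 110 > Route 16 40 > Route 20 20.
Give Route 26 140 more to hit its cap of 150 → 140 left.
Give Route 2 140 more to hit its cap of 170 → 0 left.
Total = 20×20 + 190×150 + 130×20 + 170×170 = 60400.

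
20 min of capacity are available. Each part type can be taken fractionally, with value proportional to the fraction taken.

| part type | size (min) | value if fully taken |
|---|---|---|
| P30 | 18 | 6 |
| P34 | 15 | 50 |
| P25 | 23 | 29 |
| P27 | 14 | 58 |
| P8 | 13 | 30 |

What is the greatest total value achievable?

78

Sort by value density: P27 58/14≈4.14, P34 50/15≈3.33, P8 30/13≈2.31, P25 29/23≈1.26, P30 6/18≈0.333.
Take all of P27 (14 min, value 58) — 6 min left.
6 min left: a 6/15 share of P34 gives 50×6/15 = 20.
Total value = 78.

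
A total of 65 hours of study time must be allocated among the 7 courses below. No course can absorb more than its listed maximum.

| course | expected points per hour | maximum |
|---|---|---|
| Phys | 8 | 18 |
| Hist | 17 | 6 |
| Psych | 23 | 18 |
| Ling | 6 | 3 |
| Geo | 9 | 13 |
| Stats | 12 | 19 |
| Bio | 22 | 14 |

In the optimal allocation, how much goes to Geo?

Order the courses by expected points per hour: Psych 23 > Bio 22 > Hist 17 > Stats 12 > Geo 9 > Phys 8 > Ling 6.
Psych: +18 to 18 (cap) — 47 left.
Bio: +14 to 14 (cap) — 33 left.
Give Hist 6 to hit its cap of 6 — 27 left.
Stats: +19 to 19 (cap) — 8 left.
Geo: +8 (room for 13) → 8. Pool exhausted.

8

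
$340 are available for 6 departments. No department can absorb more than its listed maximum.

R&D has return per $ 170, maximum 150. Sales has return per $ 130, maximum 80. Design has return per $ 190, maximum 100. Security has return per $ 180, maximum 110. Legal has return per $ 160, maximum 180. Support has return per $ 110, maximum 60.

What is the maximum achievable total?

Order the departments by return per $: Design 190 > Security 180 > R&D 170 > Legal 160 > Sales 130 > Support 110.
Design takes 100 to reach its cap of 100 ; 240 left.
Give Security 110 to hit its cap of 110 ; 130 left.
R&D has room for 150 but only 130 remain, so it gets 130.
Total = 170×130 + 190×100 + 180×110 = 60900.

60900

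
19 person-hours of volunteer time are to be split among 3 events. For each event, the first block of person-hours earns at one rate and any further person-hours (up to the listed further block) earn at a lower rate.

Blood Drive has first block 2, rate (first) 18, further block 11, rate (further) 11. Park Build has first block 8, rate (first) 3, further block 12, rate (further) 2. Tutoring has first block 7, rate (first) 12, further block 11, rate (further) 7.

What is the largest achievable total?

Order all 6 blocks by rate: Blood Drive/tier1 18 > Tutoring/tier1 12 > Blood Drive/tier2 11 > Tutoring/tier2 7 > Park Build/tier1 3 > Park Build/tier2 2.
Blood Drive/tier1 (18): +2 → 17 left.
Fill Tutoring tier1 block (7 at 12) → 10 left.
Blood Drive tier2 at 11: only 10 left, fill 10.
Total = 18×2 + 12×7 + 11×10 = 230.

230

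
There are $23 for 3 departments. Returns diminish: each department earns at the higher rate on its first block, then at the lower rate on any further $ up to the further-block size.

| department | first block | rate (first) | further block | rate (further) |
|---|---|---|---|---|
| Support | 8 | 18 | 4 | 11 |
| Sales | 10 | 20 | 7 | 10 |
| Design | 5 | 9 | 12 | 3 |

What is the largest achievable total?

Rank every tier by rate: Sales/T1 20 > Support/T1 18 > Support/T2 11 > Sales/T2 10 > Design/T1 9 > Design/T2 3.
Sales/T1 (20): +10 ; 13 left.
Fill Support T1 block (8 at 18) ; 5 left.
Support/T2 (11): +4 ; 1 left.
1 remain; put them into Sales T2 at 10.
Total = 20×10 + 18×8 + 11×4 + 10×1 = 398.

398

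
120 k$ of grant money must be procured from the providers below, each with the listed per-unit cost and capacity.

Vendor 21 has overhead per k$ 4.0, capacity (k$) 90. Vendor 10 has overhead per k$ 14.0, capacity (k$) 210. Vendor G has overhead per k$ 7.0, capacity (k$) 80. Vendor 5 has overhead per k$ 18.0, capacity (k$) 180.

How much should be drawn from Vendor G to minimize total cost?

Use providers in increasing cost order.
Vendor 21 at 4.0: take all 90 k$ → 30 still needed.
Vendor G at 7.0: take 30 of its 80 → requirement met.
Vendor 10, Vendor 5: unused.

30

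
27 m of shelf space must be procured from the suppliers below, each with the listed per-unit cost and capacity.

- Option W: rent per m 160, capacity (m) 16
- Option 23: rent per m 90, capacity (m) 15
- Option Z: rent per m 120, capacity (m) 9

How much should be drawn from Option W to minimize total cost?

3

Fill from the cheapest supplier first.
Option 23 at 90: take all 15 m ; 12 still needed.
Take 9 from Option Z at 120 ; need 3 more.
Option W (160): take the remaining 3 ; done.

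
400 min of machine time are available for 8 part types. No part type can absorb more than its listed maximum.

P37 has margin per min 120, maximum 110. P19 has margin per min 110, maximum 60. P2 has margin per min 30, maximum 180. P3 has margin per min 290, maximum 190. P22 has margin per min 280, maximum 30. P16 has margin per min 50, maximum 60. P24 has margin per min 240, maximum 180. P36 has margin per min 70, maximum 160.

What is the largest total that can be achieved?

Order the part types by margin per min: P3 290 > P22 280 > P24 240 > P37 120 > P19 110 > P36 70 > P16 50 > P2 30.
P3: +190 to 190 (cap) — 210 left.
Give P22 30 to hit its cap of 30 — 180 left.
P24: +180 to 180 (cap) — 0 left.
Total = 290×190 + 280×30 + 240×180 = 106700.

106700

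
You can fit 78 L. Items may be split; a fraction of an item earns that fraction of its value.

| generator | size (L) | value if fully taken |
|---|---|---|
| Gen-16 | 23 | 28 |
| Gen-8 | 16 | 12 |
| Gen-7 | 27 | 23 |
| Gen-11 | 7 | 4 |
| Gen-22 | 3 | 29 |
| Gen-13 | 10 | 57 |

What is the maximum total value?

Sort by value density: Gen-22 29/3≈9.67, Gen-13 57/10≈5.7, Gen-16 28/23≈1.22, Gen-7 23/27≈0.852, Gen-8 12/16≈0.75, Gen-11 4/7≈0.571.
All 3 L of Gen-22 fit (value 29) ; 75 remain.
All 10 L of Gen-13 fit (value 57) ; 65 remain.
Gen-16: take in full, 23 L for value 28 ; 42 left.
All 27 L of Gen-7 fit (value 23) ; 15 remain.
Only 15 L remain; take 15/16 of Gen-8 for value 12×15/16 = 11.25.
Total value = 148.25.

148.25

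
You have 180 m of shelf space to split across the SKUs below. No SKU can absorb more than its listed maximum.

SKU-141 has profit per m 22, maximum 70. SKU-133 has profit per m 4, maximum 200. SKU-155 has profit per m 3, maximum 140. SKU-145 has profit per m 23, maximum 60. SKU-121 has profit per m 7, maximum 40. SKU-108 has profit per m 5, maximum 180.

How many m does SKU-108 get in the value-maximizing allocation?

10

Rank by profit per m: SKU-145 23 > SKU-141 22 > SKU-121 7 > SKU-108 5 > SKU-133 4 > SKU-155 3.
SKU-145: +60 to 60 (cap) → 120 left.
SKU-141 takes 70 to reach its cap of 70 → 50 left.
SKU-121 takes 40 to reach its cap of 40 → 10 left.
SKU-108 has room for 180 but only 10 remain, so it gets 10.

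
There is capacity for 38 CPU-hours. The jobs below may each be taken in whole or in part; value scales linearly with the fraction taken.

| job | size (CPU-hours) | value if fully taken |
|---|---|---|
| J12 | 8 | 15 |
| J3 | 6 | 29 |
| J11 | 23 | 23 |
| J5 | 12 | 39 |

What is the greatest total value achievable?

Best value per unit of size first: J3 29/6≈4.83, J5 39/12≈3.25, J12 15/8≈1.88, J11 23/23≈1.
All 6 CPU-hours of J3 fit (value 29) — 32 remain.
J5: take in full, 12 CPU-hours for value 39 — 20 left.
J12: take in full, 8 CPU-hours for value 15 — 12 left.
Only 12 CPU-hours remain; take 12/23 of J11 for value 23×12/23 = 12.
Total value = 95.

95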